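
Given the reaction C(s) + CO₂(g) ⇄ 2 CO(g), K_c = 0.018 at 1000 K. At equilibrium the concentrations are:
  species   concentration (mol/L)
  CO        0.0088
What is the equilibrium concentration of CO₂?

(C is a pure solid — omitted from K_c.)
At equilibrium, K_c = [CO]² / [CO₂] = 0.018.
(0.0088)² / ([CO₂]) = 0.018
[CO₂] = 0.00430 = 0.0043 mol/L

[CO₂] = 0.0043 mol/L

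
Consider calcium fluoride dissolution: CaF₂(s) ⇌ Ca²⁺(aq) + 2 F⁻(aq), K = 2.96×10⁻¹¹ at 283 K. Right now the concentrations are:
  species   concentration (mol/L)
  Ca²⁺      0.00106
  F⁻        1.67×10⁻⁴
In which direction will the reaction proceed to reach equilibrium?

(CaF₂ is a pure solid — omitted from Q.)
Q = [Ca²⁺]·[F⁻]² = (0.00106)·(1.67×10⁻⁴)² = 2.96×10⁻¹¹
Q = 2.96×10⁻¹¹ = K, so the system is already at equilibrium.

no net change (already at equilibrium)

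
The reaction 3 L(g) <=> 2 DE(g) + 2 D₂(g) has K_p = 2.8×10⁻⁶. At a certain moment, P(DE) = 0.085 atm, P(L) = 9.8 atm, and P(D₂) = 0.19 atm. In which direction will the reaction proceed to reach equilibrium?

to the right

Q_p = P(DE)²·P(D₂)² / P(L)³ = (0.085)²·(0.19)² / (9.8)³ = 2.8×10⁻⁷
Q_p = 2.8×10⁻⁷ < K_p = 2.8×10⁻⁶, so the forward reaction proceeds.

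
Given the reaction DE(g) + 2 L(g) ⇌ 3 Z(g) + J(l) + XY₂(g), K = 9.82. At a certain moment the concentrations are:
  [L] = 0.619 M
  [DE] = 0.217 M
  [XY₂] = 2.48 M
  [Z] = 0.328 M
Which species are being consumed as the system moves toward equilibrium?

(J is a pure liquid — omitted from Q.)
Q = [Z]³·[XY₂] / ([DE]·[L]²) = (0.328)³·(2.48) / ((0.217)·(0.619)²) = 1.05
Q = 1.05 < K = 9.82: net forward reaction.

DE, L (reactants)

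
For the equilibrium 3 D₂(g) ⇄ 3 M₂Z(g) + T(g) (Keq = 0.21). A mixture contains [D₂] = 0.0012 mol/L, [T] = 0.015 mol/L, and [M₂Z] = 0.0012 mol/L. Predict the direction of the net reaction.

Q = [M₂Z]³·[T] / [D₂]³ = (0.0012)³·(0.015) / (0.0012)³ = 0.015
Q = 0.015 < Keq = 0.21, so the forward reaction proceeds.

forward (toward products)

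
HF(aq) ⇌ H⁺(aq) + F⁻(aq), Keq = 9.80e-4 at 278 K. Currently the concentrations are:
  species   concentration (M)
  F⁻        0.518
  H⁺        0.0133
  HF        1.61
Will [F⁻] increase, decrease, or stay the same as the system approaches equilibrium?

decrease

Q = [H⁺]·[F⁻] / [HF] = (0.0133)·(0.518) / (1.61) = 0.00428
Q = 0.00428 > Keq = 9.80e-4: net reverse reaction.
F⁻ is a product, so it decreases.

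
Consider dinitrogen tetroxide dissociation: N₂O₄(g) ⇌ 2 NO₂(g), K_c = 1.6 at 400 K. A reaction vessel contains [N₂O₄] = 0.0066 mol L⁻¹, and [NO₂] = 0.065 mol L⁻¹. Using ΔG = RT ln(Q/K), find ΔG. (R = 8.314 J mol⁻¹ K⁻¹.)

Q_c = [NO₂]² / [N₂O₄] = (0.065)² / (0.0066) = 0.640
ΔG = RT ln(Q_c/K_c) = (8.314 J mol⁻¹ K⁻¹)(400 K) × ln(0.640/1.6)
   = (3.326 kJ/mol)(-0.9163) = -3.05 kJ/mol
ΔG < 0, so the forward reaction is spontaneous (proceeds forward).

ΔG = -3.05 kJ/mol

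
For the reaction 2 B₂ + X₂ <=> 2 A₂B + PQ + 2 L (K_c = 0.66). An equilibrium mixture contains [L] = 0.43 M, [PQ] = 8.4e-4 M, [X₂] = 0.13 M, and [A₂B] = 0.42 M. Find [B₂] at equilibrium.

[B₂] = 0.018 M

At equilibrium, K_c = [A₂B]²·[PQ]·[L]² / ([B₂]²·[X₂]) = 0.66.
(0.42)²·(8.4e-4)·(0.43)² / (([B₂])²·(0.13)) = 0.66
[B₂]² = 3.19e-4 ⇒ [B₂] = 0.018 M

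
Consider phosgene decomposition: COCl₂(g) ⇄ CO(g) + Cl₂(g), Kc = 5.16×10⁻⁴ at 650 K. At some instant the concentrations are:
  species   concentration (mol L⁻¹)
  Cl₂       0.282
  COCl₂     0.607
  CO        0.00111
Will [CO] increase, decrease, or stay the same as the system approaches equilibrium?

Qc = [CO]·[Cl₂] / [COCl₂] = (0.00111)·(0.282) / (0.607) = 5.16×10⁻⁴
Qc = 5.16×10⁻⁴ = Kc; the system is at equilibrium.

stay the same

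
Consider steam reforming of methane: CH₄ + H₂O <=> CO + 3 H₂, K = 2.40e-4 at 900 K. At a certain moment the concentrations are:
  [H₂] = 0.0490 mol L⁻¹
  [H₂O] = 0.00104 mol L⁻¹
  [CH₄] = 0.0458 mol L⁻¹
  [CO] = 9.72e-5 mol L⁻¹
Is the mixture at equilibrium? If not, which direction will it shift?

Q = [CO]·[H₂]³ / ([CH₄]·[H₂O]) = (9.72e-5)·(0.0490)³ / ((0.0458)·(0.00104)) = 2.40e-4
Q = 2.40e-4 = K; the system is at equilibrium.

yes, at equilibrium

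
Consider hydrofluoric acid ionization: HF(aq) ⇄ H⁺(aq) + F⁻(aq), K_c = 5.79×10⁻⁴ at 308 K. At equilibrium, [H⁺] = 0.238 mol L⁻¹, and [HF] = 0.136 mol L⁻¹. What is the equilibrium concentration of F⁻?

At equilibrium, K_c = [H⁺]·[F⁻] / [HF] = 5.79×10⁻⁴.
(0.238)·([F⁻]) / (0.136) = 5.79×10⁻⁴
[F⁻] = 3.31×10⁻⁴ mol L⁻¹

[F⁻] = 3.31×10⁻⁴ mol L⁻¹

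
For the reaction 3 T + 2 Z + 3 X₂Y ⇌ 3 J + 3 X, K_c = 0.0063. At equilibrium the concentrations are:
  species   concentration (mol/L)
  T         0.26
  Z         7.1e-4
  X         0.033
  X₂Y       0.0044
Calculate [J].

[J] = 5.1e-5 mol/L

At equilibrium, K_c = [J]³·[X]³ / ([T]³·[Z]²·[X₂Y]³) = 0.0063.
([J])³·(0.033)³ / ((0.26)³·(7.1e-4)²·(0.0044)³) = 0.0063
[J]³ = 1.32e-13 ⇒ [J] = 5.1e-5 mol/L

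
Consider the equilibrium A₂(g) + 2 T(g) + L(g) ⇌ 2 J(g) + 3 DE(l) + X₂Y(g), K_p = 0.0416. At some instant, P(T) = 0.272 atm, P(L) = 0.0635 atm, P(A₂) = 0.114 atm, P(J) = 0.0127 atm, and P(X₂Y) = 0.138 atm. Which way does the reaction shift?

at equilibrium

(DE is a pure liquid — omitted from Q_p.)
Q_p = P(J)²·P(X₂Y) / (P(A₂)·P(T)²·P(L)) = (0.0127)²·(0.138) / ((0.114)·(0.272)²·(0.0635)) = 0.0416
Q_p = 0.0416 = K_p, so the system is already at equilibrium.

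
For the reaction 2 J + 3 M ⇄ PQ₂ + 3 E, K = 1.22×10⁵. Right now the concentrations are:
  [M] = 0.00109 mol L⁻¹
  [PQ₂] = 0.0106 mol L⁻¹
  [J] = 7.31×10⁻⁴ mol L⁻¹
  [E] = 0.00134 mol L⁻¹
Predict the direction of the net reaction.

Q = [PQ₂]·[E]³ / ([J]²·[M]³) = (0.0106)·(0.00134)³ / ((7.31×10⁻⁴)²·(0.00109)³) = 36900
Q = 36900 < K = 1.22×10⁵, so the forward reaction proceeds.

in the forward direction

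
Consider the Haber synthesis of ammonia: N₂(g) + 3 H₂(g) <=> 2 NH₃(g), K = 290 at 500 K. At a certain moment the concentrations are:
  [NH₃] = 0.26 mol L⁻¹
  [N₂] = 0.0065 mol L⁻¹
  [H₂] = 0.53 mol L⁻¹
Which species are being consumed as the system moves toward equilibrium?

Q = [NH₃]² / ([N₂]·[H₂]³) = (0.26)² / ((0.0065)·(0.53)³) = 70
Q = 70 < K = 290: net forward reaction.

N₂, H₂ (reactants)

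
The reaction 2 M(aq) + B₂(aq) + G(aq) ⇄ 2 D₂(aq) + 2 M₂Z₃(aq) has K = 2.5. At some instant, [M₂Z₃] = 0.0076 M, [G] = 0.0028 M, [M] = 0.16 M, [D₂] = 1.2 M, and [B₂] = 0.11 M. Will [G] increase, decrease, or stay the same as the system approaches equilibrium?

increase

Q = [D₂]²·[M₂Z₃]² / ([M]²·[B₂]·[G]) = (1.2)²·(0.0076)² / ((0.16)²·(0.11)·(0.0028)) = 11
Q = 11 > K = 2.5: net reverse reaction.
G is a reactant, so it increases.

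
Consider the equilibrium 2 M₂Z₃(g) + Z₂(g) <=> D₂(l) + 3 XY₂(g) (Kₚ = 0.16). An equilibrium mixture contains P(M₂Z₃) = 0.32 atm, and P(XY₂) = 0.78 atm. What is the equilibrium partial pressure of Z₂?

(D₂ is a pure liquid — omitted from Kₚ.)
At equilibrium, Kₚ = P(XY₂)³ / (P(M₂Z₃)²·P(Z₂)) = 0.16.
(0.78)³ / ((0.32)²·(P(Z₂))) = 0.16
P(Z₂) = 29.0 = 29 atm

P(Z₂) = 29 atm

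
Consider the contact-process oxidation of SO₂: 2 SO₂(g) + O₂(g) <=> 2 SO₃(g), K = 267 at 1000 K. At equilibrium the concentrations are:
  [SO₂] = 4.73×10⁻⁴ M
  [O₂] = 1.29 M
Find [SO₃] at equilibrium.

[SO₃] = 0.00878 M

At equilibrium, K = [SO₃]² / ([SO₂]²·[O₂]) = 267.
([SO₃])² / ((4.73×10⁻⁴)²·(1.29)) = 267
[SO₃]² = 7.71×10⁻⁵ ⇒ [SO₃] = 0.00878 M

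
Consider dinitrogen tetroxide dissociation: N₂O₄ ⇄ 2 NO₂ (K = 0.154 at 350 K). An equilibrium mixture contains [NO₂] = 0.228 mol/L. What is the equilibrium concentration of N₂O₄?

At equilibrium, K = [NO₂]² / [N₂O₄] = 0.154.
(0.228)² / ([N₂O₄]) = 0.154
[N₂O₄] = 0.338 mol/L

[N₂O₄] = 0.338 mol/L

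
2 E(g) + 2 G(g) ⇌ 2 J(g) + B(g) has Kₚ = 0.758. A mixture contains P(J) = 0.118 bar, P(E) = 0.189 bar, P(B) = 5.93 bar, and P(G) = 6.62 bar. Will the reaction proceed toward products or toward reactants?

toward products

Qₚ = P(J)²·P(B) / (P(E)²·P(G)²) = (0.118)²·(5.93) / ((0.189)²·(6.62)²) = 0.0527
Qₚ = 0.0527 < Kₚ = 0.758, so the forward reaction proceeds.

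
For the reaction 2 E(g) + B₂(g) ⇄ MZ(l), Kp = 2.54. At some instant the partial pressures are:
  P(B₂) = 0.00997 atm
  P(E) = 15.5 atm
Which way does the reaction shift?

forward (toward products)

(MZ is a pure liquid — omitted from Qp.)
Qp = 1 / (P(E)²·P(B₂)) = 1 / ((15.5)²·(0.00997)) = 0.417
Qp = 0.417 < Kp = 2.54, so the forward reaction proceeds.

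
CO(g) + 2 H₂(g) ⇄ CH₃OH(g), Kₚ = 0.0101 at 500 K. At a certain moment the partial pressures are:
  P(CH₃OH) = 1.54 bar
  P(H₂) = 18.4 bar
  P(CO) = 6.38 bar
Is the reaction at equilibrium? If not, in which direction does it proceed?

to the right

Qₚ = P(CH₃OH) / (P(CO)·P(H₂)²) = (1.54) / ((6.38)·(18.4)²) = 7.13×10⁻⁴
Qₚ = 7.13×10⁻⁴ < Kₚ = 0.0101, so the forward reaction proceeds.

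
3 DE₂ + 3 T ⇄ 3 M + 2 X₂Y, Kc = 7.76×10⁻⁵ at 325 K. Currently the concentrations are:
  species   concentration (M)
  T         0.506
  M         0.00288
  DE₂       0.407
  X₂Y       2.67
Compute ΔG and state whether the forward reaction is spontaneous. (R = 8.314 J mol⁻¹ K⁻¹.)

Qc = [M]³·[X₂Y]² / ([DE₂]³·[T]³) = (0.00288)³·(2.67)² / ((0.407)³·(0.506)³) = 1.95×10⁻⁵
ΔG = RT ln(Qc/Kc) = (8.314 J mol⁻¹ K⁻¹)(325 K) × ln(1.95×10⁻⁵/7.76×10⁻⁵)
   = (2.702 kJ/mol)(-1.381) = -3.73 kJ/mol
ΔG < 0, so the forward reaction is spontaneous (proceeds forward).

ΔG = -3.73 kJ/mol; the forward reaction is spontaneous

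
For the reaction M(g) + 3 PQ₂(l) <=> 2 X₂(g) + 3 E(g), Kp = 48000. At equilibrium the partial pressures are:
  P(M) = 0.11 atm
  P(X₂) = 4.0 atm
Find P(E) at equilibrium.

P(E) = 6.9 atm

(PQ₂ is a pure liquid — omitted from Kp.)
At equilibrium, Kp = P(X₂)²·P(E)³ / P(M) = 48000.
(4.0)²·(P(E))³ / (0.11) = 48000
P(E)³ = 330 ⇒ P(E) = 6.9 atm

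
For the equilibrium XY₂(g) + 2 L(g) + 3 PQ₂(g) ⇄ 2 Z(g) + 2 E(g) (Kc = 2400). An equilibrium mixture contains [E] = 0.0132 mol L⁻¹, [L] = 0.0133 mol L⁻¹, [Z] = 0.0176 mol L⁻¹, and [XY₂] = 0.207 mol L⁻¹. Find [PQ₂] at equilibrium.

At equilibrium, Kc = [Z]²·[E]² / ([XY₂]·[L]²·[PQ₂]³) = 2400.
(0.0176)²·(0.0132)² / ((0.207)·(0.0133)²·([PQ₂])³) = 2400
[PQ₂]³ = 6.14×10⁻⁷ ⇒ [PQ₂] = 0.00850 mol L⁻¹

[PQ₂] = 0.00850 mol L⁻¹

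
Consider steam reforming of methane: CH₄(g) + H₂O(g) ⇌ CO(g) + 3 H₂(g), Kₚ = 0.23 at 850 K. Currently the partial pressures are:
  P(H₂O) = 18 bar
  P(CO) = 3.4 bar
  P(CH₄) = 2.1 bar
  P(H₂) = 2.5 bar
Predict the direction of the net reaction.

reverse (toward reactants)

Qₚ = P(CO)·P(H₂)³ / (P(CH₄)·P(H₂O)) = (3.4)·(2.5)³ / ((2.1)·(18)) = 1.4
Qₚ = 1.4 > Kₚ = 0.23, so the reverse reaction proceeds.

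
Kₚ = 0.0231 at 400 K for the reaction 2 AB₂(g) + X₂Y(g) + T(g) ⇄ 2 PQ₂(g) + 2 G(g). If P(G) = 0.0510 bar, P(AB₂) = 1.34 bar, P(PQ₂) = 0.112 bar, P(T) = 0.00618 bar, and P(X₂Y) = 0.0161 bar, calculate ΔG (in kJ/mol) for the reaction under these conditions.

Qₚ = P(PQ₂)²·P(G)² / (P(AB₂)²·P(X₂Y)·P(T)) = (0.112)²·(0.0510)² / ((1.34)²·(0.0161)·(0.00618)) = 0.183
ΔG = RT ln(Qₚ/Kₚ) = (8.314 J mol⁻¹ K⁻¹)(400 K) × ln(0.183/0.0231)
   = (3.326 kJ/mol)(2.070) = 6.88 kJ/mol
ΔG > 0, so the forward reaction is non-spontaneous (proceeds in reverse).

ΔG = 6.88 kJ/mol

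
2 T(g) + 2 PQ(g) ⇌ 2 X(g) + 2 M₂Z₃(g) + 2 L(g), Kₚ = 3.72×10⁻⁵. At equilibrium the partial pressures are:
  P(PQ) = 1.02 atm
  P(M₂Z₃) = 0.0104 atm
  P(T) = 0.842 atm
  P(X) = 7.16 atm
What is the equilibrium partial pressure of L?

At equilibrium, Kₚ = P(X)²·P(M₂Z₃)²·P(L)² / (P(T)²·P(PQ)²) = 3.72×10⁻⁵.
(7.16)²·(0.0104)²·(P(L))² / ((0.842)²·(1.02)²) = 3.72×10⁻⁵
P(L)² = 0.00495 ⇒ P(L) = 0.0703 atm

P(L) = 0.0703 atm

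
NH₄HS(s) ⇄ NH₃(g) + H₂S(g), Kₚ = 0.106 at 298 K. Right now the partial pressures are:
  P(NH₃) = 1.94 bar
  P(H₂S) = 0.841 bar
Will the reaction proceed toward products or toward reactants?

reverse (toward reactants)

(NH₄HS is a pure solid — omitted from Qₚ.)
Qₚ = P(NH₃)·P(H₂S) = (1.94)·(0.841) = 1.63
Qₚ = 1.63 > Kₚ = 0.106, so the reverse reaction proceeds.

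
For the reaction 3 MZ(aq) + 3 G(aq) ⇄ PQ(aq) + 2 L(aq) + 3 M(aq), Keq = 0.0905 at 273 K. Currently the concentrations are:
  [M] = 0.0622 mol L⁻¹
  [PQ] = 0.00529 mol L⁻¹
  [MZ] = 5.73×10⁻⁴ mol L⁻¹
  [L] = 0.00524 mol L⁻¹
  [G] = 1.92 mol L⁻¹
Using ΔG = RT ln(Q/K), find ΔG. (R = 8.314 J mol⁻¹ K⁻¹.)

ΔG = -2.81 kJ/mol

Q = [PQ]·[L]²·[M]³ / ([MZ]³·[G]³) = (0.00529)·(0.00524)²·(0.0622)³ / ((5.73×10⁻⁴)³·(1.92)³) = 0.0262
ΔG = RT ln(Q/Keq) = (8.314 J mol⁻¹ K⁻¹)(273 K) × ln(0.0262/0.0905)
   = (2.270 kJ/mol)(-1.240) = -2.81 kJ/mol
ΔG < 0, so the forward reaction is spontaneous (proceeds forward).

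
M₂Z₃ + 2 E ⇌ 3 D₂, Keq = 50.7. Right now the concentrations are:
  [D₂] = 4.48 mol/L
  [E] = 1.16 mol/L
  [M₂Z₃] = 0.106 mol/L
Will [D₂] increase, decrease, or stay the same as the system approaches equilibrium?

Q = [D₂]³ / ([M₂Z₃]·[E]²) = (4.48)³ / ((0.106)·(1.16)²) = 630
Q = 630 > Keq = 50.7: net reverse reaction.
D₂ is a product, so it decreases.

decrease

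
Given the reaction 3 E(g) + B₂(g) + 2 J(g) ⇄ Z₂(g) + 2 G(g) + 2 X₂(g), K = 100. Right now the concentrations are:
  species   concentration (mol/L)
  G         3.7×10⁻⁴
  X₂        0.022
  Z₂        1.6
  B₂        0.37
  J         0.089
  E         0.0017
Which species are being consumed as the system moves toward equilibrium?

E, B₂, J (reactants)

Q = [Z₂]·[G]²·[X₂]² / ([E]³·[B₂]·[J]²) = (1.6)·(3.7×10⁻⁴)²·(0.022)² / ((0.0017)³·(0.37)·(0.089)²) = 7.4
Q = 7.4 < K = 100: net forward reaction.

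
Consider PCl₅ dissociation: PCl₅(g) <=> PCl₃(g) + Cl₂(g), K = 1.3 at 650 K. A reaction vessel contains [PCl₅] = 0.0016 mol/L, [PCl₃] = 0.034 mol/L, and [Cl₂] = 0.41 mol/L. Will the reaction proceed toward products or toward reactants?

to the left

Q = [PCl₃]·[Cl₂] / [PCl₅] = (0.034)·(0.41) / (0.0016) = 8.7
Q = 8.7 > K = 1.3, so the reverse reaction proceeds.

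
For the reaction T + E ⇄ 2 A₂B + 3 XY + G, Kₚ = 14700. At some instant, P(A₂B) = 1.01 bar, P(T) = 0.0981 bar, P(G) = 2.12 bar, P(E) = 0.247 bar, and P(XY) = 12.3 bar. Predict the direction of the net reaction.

reverse (toward reactants)

Qₚ = P(A₂B)²·P(XY)³·P(G) / (P(T)·P(E)) = (1.01)²·(12.3)³·(2.12) / ((0.0981)·(0.247)) = 1.66×10⁵
Qₚ = 1.66×10⁵ > Kₚ = 14700, so the reverse reaction proceeds.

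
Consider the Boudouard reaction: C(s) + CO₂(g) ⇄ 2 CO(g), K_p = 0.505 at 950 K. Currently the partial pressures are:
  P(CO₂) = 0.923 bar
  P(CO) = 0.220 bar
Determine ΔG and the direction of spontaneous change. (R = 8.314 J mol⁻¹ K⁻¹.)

(C is a pure solid — omitted from Q_p.)
Q_p = P(CO)² / P(CO₂) = (0.220)² / (0.923) = 0.0524
ΔG = RT ln(Q_p/K_p) = (8.314 J mol⁻¹ K⁻¹)(950 K) × ln(0.0524/0.505)
   = (7.898 kJ/mol)(-2.266) = -17.9 kJ/mol
ΔG < 0, so the forward reaction is spontaneous (proceeds forward).

ΔG = -17.9 kJ/mol; the forward reaction is spontaneous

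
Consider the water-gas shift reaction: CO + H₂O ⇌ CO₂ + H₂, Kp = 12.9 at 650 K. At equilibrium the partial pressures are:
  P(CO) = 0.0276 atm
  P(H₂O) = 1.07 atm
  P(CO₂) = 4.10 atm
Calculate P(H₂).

At equilibrium, Kp = P(CO₂)·P(H₂) / (P(CO)·P(H₂O)) = 12.9.
(4.10)·(P(H₂)) / ((0.0276)·(1.07)) = 12.9
P(H₂) = 0.0929 atm

P(H₂) = 0.0929 atm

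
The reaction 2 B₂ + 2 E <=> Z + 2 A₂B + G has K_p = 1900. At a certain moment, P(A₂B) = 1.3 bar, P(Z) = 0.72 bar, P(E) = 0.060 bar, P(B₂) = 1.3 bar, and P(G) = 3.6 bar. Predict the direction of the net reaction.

forward (toward products)

Q_p = P(Z)·P(A₂B)²·P(G) / (P(B₂)²·P(E)²) = (0.72)·(1.3)²·(3.6) / ((1.3)²·(0.060)²) = 720
Q_p = 720 < K_p = 1900, so the forward reaction proceeds.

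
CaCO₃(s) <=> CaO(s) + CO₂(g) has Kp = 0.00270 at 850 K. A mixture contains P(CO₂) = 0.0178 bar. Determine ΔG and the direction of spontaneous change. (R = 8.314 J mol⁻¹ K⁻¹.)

(CaCO₃, CaO are pure solids — omitted from Qp.)
Qp = P(CO₂) = 0.0178
ΔG = RT ln(Qp/Kp) = (8.314 J mol⁻¹ K⁻¹)(850 K) × ln(0.0178/0.00270)
   = (7.067 kJ/mol)(1.886) = 13.3 kJ/mol
ΔG > 0, so the forward reaction is non-spontaneous (proceeds in reverse).

ΔG = 13.3 kJ/mol; the forward reaction is non-spontaneous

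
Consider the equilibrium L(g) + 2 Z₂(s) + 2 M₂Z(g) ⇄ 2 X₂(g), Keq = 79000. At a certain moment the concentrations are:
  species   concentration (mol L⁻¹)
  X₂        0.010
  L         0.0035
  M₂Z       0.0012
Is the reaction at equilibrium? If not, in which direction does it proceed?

in the forward direction

(Z₂ is a pure solid — omitted from Q.)
Q = [X₂]² / ([L]·[M₂Z]²) = (0.010)² / ((0.0035)·(0.0012)²) = 20000
Q = 20000 < Keq = 79000, so the forward reaction proceeds.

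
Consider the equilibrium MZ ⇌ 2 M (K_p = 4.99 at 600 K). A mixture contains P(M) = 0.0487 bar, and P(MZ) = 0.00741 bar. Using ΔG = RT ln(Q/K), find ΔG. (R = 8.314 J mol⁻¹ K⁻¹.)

Q_p = P(M)² / P(MZ) = (0.0487)² / (0.00741) = 0.320
ΔG = RT ln(Q_p/K_p) = (8.314 J mol⁻¹ K⁻¹)(600 K) × ln(0.320/4.99)
   = (4.988 kJ/mol)(-2.747) = -13.7 kJ/mol
ΔG < 0, so the forward reaction is spontaneous (proceeds forward).

ΔG = -13.7 kJ/mol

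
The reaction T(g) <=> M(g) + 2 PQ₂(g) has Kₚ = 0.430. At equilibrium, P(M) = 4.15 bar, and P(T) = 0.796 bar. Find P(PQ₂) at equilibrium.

At equilibrium, Kₚ = P(M)·P(PQ₂)² / P(T) = 0.430.
(4.15)·(P(PQ₂))² / (0.796) = 0.430
P(PQ₂)² = 0.0825 ⇒ P(PQ₂) = 0.287 bar

P(PQ₂) = 0.287 bar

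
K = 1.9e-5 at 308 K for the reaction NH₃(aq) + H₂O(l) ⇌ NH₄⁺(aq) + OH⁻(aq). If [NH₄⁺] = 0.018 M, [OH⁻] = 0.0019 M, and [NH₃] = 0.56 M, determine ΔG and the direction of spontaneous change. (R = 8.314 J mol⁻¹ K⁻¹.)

(H₂O is a pure liquid — omitted from Q.)
Q = [NH₄⁺]·[OH⁻] / [NH₃] = (0.018)·(0.0019) / (0.56) = 6.11e-5
ΔG = RT ln(Q/K) = (8.314 J mol⁻¹ K⁻¹)(308 K) × ln(6.11e-5/1.9e-5)
   = (2.561 kJ/mol)(1.168) = 2.99 kJ/mol
ΔG > 0, so the forward reaction is non-spontaneous (proceeds in reverse).

ΔG = 2.99 kJ/mol; the forward reaction is non-spontaneous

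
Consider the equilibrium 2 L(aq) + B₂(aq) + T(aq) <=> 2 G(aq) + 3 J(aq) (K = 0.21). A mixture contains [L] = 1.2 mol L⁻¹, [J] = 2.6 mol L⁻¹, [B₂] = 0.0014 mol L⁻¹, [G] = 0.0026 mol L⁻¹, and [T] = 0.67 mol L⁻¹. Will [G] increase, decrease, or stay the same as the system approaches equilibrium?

Q = [G]²·[J]³ / ([L]²·[B₂]·[T]) = (0.0026)²·(2.6)³ / ((1.2)²·(0.0014)·(0.67)) = 0.088
Q = 0.088 < K = 0.21: net forward reaction.
G is a product, so it increases.

increase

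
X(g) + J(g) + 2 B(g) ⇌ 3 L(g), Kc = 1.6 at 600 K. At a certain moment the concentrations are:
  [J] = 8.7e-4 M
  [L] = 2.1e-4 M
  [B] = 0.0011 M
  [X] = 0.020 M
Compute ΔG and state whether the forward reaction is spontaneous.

Qc = [L]³ / ([X]·[J]·[B]²) = (2.1e-4)³ / ((0.020)·(8.7e-4)·(0.0011)²) = 0.440
ΔG = RT ln(Qc/Kc) = (8.314 J mol⁻¹ K⁻¹)(600 K) × ln(0.440/1.6)
   = (4.988 kJ/mol)(-1.291) = -6.44 kJ/mol
ΔG < 0, so the forward reaction is spontaneous (proceeds forward).

ΔG = -6.44 kJ/mol; the forward reaction is spontaneous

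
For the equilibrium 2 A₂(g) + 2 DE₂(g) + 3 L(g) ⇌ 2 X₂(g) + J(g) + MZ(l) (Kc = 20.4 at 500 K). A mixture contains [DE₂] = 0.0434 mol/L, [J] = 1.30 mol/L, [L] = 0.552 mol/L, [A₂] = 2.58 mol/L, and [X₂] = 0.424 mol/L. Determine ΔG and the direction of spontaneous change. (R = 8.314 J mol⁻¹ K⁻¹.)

ΔG = 7.04 kJ/mol; the forward reaction is non-spontaneous

(MZ is a pure liquid — omitted from Qc.)
Qc = [X₂]²·[J] / ([A₂]²·[DE₂]²·[L]³) = (0.424)²·(1.30) / ((2.58)²·(0.0434)²·(0.552)³) = 111
ΔG = RT ln(Qc/Kc) = (8.314 J mol⁻¹ K⁻¹)(500 K) × ln(111/20.4)
   = (4.157 kJ/mol)(1.694) = 7.04 kJ/mol
ΔG > 0, so the forward reaction is non-spontaneous (proceeds in reverse).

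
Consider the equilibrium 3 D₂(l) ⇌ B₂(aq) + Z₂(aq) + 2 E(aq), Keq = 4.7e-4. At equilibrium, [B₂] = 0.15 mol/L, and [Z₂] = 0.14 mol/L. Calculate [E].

[E] = 0.15 mol/L

(D₂ is a pure liquid — omitted from Keq.)
At equilibrium, Keq = [B₂]·[Z₂]·[E]² = 4.7e-4.
(0.15)·(0.14)·([E])² = 4.7e-4
[E]² = 0.0224 ⇒ [E] = 0.15 mol/L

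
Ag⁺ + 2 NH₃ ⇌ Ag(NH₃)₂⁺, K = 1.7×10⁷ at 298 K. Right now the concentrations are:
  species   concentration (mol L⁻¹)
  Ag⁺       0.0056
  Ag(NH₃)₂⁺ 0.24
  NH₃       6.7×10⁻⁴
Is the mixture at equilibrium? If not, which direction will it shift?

Q = [Ag(NH₃)₂⁺] / ([Ag⁺]·[NH₃]²) = (0.24) / ((0.0056)·(6.7×10⁻⁴)²) = 9.5×10⁷
Q = 9.5×10⁷ > K = 1.7×10⁷: net reverse reaction.

no; Q > K, reaction proceeds in reverse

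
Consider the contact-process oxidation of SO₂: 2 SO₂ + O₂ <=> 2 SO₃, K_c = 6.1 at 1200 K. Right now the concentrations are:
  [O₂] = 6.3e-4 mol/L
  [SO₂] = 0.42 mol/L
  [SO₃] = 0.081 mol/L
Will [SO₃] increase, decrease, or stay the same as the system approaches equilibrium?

decrease

Q_c = [SO₃]² / ([SO₂]²·[O₂]) = (0.081)² / ((0.42)²·(6.3e-4)) = 59
Q_c = 59 > K_c = 6.1: net reverse reaction.
SO₃ is a product, so it decreases.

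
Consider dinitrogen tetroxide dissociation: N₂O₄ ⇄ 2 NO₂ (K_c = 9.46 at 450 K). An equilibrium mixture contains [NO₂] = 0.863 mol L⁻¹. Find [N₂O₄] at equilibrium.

[N₂O₄] = 0.0787 mol L⁻¹

At equilibrium, K_c = [NO₂]² / [N₂O₄] = 9.46.
(0.863)² / ([N₂O₄]) = 9.46
[N₂O₄] = 0.0787 mol L⁻¹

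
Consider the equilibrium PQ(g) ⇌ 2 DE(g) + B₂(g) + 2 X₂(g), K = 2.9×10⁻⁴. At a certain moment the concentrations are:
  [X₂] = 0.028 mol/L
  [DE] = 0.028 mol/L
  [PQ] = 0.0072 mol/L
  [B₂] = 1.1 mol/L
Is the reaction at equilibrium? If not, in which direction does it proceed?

in the forward direction

Q = [DE]²·[B₂]·[X₂]² / [PQ] = (0.028)²·(1.1)·(0.028)² / (0.0072) = 9.4×10⁻⁵
Q = 9.4×10⁻⁵ < K = 2.9×10⁻⁴, so the forward reaction proceeds.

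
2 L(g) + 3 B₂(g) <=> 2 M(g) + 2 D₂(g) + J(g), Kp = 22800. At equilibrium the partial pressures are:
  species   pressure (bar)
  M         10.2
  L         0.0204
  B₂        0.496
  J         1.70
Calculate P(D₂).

At equilibrium, Kp = P(M)²·P(D₂)²·P(J) / (P(L)²·P(B₂)³) = 22800.
(10.2)²·(P(D₂))²·(1.70) / ((0.0204)²·(0.496)³) = 22800
P(D₂)² = 0.00655 ⇒ P(D₂) = 0.0809 bar

P(D₂) = 0.0809 bar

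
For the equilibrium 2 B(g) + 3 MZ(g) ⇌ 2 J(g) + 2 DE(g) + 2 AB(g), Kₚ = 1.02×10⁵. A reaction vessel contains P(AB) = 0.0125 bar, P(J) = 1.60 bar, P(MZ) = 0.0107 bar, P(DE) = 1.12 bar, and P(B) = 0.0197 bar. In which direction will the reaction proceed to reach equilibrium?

to the left

Qₚ = P(J)²·P(DE)²·P(AB)² / (P(B)²·P(MZ)³) = (1.60)²·(1.12)²·(0.0125)² / ((0.0197)²·(0.0107)³) = 1.06×10⁶
Qₚ = 1.06×10⁶ > Kₚ = 1.02×10⁵, so the reverse reaction proceeds.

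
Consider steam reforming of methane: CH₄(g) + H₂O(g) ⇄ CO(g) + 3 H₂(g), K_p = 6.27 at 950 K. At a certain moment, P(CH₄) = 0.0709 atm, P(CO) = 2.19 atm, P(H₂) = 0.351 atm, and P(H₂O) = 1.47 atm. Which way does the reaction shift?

Q_p = P(CO)·P(H₂)³ / (P(CH₄)·P(H₂O)) = (2.19)·(0.351)³ / ((0.0709)·(1.47)) = 0.909
Q_p = 0.909 < K_p = 6.27, so the forward reaction proceeds.

in the forward direction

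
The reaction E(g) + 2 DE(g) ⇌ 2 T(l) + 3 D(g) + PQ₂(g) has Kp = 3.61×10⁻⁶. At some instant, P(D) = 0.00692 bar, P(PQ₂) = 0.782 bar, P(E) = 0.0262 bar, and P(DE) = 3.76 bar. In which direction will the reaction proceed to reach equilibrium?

(T is a pure liquid — omitted from Qp.)
Qp = P(D)³·P(PQ₂) / (P(E)·P(DE)²) = (0.00692)³·(0.782) / ((0.0262)·(3.76)²) = 7.00×10⁻⁷
Qp = 7.00×10⁻⁷ < Kp = 3.61×10⁻⁶, so the forward reaction proceeds.

in the forward direction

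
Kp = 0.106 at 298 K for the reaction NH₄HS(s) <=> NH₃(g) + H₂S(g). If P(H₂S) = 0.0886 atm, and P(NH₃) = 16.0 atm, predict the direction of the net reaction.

(NH₄HS is a pure solid — omitted from Qp.)
Qp = P(NH₃)·P(H₂S) = (16.0)·(0.0886) = 1.42
Qp = 1.42 > Kp = 0.106, so the reverse reaction proceeds.

reverse (toward reactants)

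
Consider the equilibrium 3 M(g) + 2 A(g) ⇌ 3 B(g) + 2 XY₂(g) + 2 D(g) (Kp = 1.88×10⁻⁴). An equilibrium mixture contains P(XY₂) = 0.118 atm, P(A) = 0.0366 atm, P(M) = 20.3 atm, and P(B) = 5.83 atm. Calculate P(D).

At equilibrium, Kp = P(B)³·P(XY₂)²·P(D)² / (P(M)³·P(A)²) = 1.88×10⁻⁴.
(5.83)³·(0.118)²·(P(D))² / ((20.3)³·(0.0366)²) = 1.88×10⁻⁴
P(D)² = 7.64×10⁻⁴ ⇒ P(D) = 0.0276 atm

P(D) = 0.0276 atm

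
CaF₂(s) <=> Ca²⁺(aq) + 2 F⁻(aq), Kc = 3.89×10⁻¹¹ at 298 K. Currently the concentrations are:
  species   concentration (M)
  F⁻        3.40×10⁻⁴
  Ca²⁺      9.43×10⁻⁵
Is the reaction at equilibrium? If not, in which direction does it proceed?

in the forward direction

(CaF₂ is a pure solid — omitted from Qc.)
Qc = [Ca²⁺]·[F⁻]² = (9.43×10⁻⁵)·(3.40×10⁻⁴)² = 1.09×10⁻¹¹
Qc = 1.09×10⁻¹¹ < Kc = 3.89×10⁻¹¹, so the forward reaction proceeds.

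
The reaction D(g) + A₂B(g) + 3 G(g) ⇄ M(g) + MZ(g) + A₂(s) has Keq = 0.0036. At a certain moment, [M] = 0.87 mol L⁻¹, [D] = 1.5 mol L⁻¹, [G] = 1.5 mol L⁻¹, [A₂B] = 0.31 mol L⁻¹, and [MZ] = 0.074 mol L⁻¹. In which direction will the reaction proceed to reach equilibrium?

toward reactants

(A₂ is a pure solid — omitted from Q.)
Q = [M]·[MZ] / ([D]·[A₂B]·[G]³) = (0.87)·(0.074) / ((1.5)·(0.31)·(1.5)³) = 0.041
Q = 0.041 > Keq = 0.0036, so the reverse reaction proceeds.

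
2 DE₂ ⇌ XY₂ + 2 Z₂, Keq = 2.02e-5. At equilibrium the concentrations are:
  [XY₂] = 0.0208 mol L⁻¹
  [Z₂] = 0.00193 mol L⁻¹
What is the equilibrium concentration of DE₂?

At equilibrium, Keq = [XY₂]·[Z₂]² / [DE₂]² = 2.02e-5.
(0.0208)·(0.00193)² / ([DE₂])² = 2.02e-5
[DE₂]² = 0.00384 ⇒ [DE₂] = 0.0619 mol L⁻¹

[DE₂] = 0.0619 mol L⁻¹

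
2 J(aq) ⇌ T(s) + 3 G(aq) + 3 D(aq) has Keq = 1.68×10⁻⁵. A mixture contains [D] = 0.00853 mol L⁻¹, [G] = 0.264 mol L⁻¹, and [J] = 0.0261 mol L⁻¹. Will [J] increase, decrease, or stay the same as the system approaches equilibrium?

stay the same

(T is a pure solid — omitted from Q.)
Q = [G]³·[D]³ / [J]² = (0.264)³·(0.00853)³ / (0.0261)² = 1.68×10⁻⁵
Q = 1.68×10⁻⁵ = Keq; the system is at equilibrium.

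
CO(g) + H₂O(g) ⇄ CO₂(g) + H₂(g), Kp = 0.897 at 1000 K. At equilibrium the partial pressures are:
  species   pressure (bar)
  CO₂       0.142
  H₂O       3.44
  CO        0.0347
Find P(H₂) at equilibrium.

P(H₂) = 0.754 bar

At equilibrium, Kp = P(CO₂)·P(H₂) / (P(CO)·P(H₂O)) = 0.897.
(0.142)·(P(H₂)) / ((0.0347)·(3.44)) = 0.897
P(H₂) = 0.754 bar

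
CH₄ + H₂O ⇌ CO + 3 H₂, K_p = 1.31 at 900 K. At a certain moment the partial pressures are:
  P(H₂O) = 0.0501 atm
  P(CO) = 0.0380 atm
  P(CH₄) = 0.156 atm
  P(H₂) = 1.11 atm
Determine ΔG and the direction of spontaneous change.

ΔG = 12.2 kJ/mol; the forward reaction is non-spontaneous

Q_p = P(CO)·P(H₂)³ / (P(CH₄)·P(H₂O)) = (0.0380)·(1.11)³ / ((0.156)·(0.0501)) = 6.65
ΔG = RT ln(Q_p/K_p) = (8.314 J mol⁻¹ K⁻¹)(900 K) × ln(6.65/1.31)
   = (7.483 kJ/mol)(1.625) = 12.2 kJ/mol
ΔG > 0, so the forward reaction is non-spontaneous (proceeds in reverse).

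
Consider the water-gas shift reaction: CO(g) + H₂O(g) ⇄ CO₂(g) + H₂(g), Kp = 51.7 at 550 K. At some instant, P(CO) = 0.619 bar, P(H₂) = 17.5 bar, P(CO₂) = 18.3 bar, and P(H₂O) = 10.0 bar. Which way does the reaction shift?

Qp = P(CO₂)·P(H₂) / (P(CO)·P(H₂O)) = (18.3)·(17.5) / ((0.619)·(10.0)) = 51.7
Qp = 51.7 = Kp, so the system is already at equilibrium.

at equilibrium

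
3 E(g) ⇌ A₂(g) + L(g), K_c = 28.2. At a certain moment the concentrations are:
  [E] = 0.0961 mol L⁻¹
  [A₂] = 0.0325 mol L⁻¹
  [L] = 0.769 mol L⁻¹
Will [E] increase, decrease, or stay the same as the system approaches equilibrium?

stay the same

Q_c = [A₂]·[L] / [E]³ = (0.0325)·(0.769) / (0.0961)³ = 28.2
Q_c = 28.2 = K_c; the system is at equilibrium.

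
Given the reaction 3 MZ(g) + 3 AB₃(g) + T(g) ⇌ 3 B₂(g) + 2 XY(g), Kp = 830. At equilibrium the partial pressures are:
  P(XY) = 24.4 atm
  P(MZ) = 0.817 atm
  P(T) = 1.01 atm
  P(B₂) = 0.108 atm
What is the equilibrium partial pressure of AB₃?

P(AB₃) = 0.118 atm

At equilibrium, Kp = P(B₂)³·P(XY)² / (P(MZ)³·P(AB₃)³·P(T)) = 830.
(0.108)³·(24.4)² / ((0.817)³·(P(AB₃))³·(1.01)) = 830
P(AB₃)³ = 0.00164 ⇒ P(AB₃) = 0.118 atm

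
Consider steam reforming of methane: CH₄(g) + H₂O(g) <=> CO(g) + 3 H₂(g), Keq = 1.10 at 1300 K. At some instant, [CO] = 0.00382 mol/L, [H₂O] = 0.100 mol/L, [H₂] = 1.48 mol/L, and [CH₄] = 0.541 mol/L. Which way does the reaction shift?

toward products

Q = [CO]·[H₂]³ / ([CH₄]·[H₂O]) = (0.00382)·(1.48)³ / ((0.541)·(0.100)) = 0.229
Q = 0.229 < Keq = 1.10, so the forward reaction proceeds.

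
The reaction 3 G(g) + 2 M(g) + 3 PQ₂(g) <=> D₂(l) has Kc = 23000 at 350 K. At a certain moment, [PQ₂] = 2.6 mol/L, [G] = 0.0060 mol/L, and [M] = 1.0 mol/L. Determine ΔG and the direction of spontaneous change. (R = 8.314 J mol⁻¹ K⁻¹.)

(D₂ is a pure liquid — omitted from Qc.)
Qc = 1 / ([G]³·[M]²·[PQ₂]³) = 1 / ((0.0060)³·(1.0)²·(2.6)³) = 2.63×10⁵
ΔG = RT ln(Qc/Kc) = (8.314 J mol⁻¹ K⁻¹)(350 K) × ln(2.63×10⁵/23000)
   = (2.910 kJ/mol)(2.437) = 7.09 kJ/mol
ΔG > 0, so the forward reaction is non-spontaneous (proceeds in reverse).

ΔG = 7.09 kJ/mol; the forward reaction is non-spontaneous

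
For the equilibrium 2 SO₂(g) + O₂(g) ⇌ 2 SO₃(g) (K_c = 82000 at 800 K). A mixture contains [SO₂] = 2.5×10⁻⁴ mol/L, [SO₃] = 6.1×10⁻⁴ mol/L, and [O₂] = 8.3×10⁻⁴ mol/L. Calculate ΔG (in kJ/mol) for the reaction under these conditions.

Q_c = [SO₃]² / ([SO₂]²·[O₂]) = (6.1×10⁻⁴)² / ((2.5×10⁻⁴)²·(8.3×10⁻⁴)) = 7170
ΔG = RT ln(Q_c/K_c) = (8.314 J mol⁻¹ K⁻¹)(800 K) × ln(7170/82000)
   = (6.651 kJ/mol)(-2.437) = -16.2 kJ/mol
ΔG < 0, so the forward reaction is spontaneous (proceeds forward).

ΔG = -16.2 kJ/mol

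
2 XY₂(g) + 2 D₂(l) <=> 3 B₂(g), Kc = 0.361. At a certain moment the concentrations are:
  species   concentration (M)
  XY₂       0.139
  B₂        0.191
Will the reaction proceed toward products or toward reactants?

at equilibrium

(D₂ is a pure liquid — omitted from Qc.)
Qc = [B₂]³ / [XY₂]² = (0.191)³ / (0.139)² = 0.361
Qc = 0.361 = Kc, so the system is already at equilibrium.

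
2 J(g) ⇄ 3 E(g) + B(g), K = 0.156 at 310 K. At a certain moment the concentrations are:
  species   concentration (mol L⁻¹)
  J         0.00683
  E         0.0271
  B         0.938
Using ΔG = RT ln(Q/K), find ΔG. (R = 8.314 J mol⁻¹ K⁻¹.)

ΔG = 2.43 kJ/mol

Q = [E]³·[B] / [J]² = (0.0271)³·(0.938) / (0.00683)² = 0.400
ΔG = RT ln(Q/K) = (8.314 J mol⁻¹ K⁻¹)(310 K) × ln(0.400/0.156)
   = (2.577 kJ/mol)(0.9416) = 2.43 kJ/mol
ΔG > 0, so the forward reaction is non-spontaneous (proceeds in reverse).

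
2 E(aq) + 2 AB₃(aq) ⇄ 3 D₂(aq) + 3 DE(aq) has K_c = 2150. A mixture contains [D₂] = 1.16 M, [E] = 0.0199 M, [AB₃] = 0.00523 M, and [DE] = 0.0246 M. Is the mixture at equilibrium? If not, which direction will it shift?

yes, at equilibrium

Q_c = [D₂]³·[DE]³ / ([E]²·[AB₃]²) = (1.16)³·(0.0246)³ / ((0.0199)²·(0.00523)²) = 2150
Q_c = 2150 = K_c; the system is at equilibrium.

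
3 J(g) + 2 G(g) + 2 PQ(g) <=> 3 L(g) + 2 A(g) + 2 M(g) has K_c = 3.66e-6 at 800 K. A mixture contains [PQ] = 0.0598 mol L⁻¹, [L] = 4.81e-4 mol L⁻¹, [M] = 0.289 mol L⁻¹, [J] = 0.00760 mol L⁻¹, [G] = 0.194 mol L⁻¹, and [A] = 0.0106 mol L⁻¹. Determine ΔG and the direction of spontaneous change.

ΔG = 10.5 kJ/mol; the forward reaction is non-spontaneous

Q_c = [L]³·[A]²·[M]² / ([J]³·[G]²·[PQ]²) = (4.81e-4)³·(0.0106)²·(0.289)² / ((0.00760)³·(0.194)²·(0.0598)²) = 1.77e-5
ΔG = RT ln(Q_c/K_c) = (8.314 J mol⁻¹ K⁻¹)(800 K) × ln(1.77e-5/3.66e-6)
   = (6.651 kJ/mol)(1.576) = 10.5 kJ/mol
ΔG > 0, so the forward reaction is non-spontaneous (proceeds in reverse).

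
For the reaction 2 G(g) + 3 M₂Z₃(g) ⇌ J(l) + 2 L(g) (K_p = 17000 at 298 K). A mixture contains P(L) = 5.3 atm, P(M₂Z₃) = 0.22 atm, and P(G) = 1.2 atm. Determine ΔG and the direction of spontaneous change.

(J is a pure liquid — omitted from Q_p.)
Q_p = P(L)² / (P(G)²·P(M₂Z₃)³) = (5.3)² / ((1.2)²·(0.22)³) = 1830
ΔG = RT ln(Q_p/K_p) = (8.314 J mol⁻¹ K⁻¹)(298 K) × ln(1830/17000)
   = (2.478 kJ/mol)(-2.229) = -5.52 kJ/mol
ΔG < 0, so the forward reaction is spontaneous (proceeds forward).

ΔG = -5.52 kJ/mol; the forward reaction is spontaneous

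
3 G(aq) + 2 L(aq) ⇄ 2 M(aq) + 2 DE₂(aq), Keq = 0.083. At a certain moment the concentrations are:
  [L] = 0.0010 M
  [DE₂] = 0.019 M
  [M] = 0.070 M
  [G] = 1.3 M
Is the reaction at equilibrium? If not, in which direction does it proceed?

in the reverse direction

Q = [M]²·[DE₂]² / ([G]³·[L]²) = (0.070)²·(0.019)² / ((1.3)³·(0.0010)²) = 0.81
Q = 0.81 > Keq = 0.083, so the reverse reaction proceeds.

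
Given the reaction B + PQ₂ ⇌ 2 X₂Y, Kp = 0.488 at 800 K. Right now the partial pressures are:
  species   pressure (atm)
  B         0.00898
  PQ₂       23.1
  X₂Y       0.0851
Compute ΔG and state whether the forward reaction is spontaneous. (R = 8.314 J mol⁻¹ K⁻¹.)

ΔG = -17.5 kJ/mol; the forward reaction is spontaneous

Qp = P(X₂Y)² / (P(B)·P(PQ₂)) = (0.0851)² / ((0.00898)·(23.1)) = 0.0349
ΔG = RT ln(Qp/Kp) = (8.314 J mol⁻¹ K⁻¹)(800 K) × ln(0.0349/0.488)
   = (6.651 kJ/mol)(-2.638) = -17.5 kJ/mol
ΔG < 0, so the forward reaction is spontaneous (proceeds forward).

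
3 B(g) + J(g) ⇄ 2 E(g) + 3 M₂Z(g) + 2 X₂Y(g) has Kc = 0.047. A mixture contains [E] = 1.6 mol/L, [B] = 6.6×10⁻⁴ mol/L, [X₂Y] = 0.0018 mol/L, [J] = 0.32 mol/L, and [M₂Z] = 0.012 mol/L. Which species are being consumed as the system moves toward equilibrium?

E, M₂Z, X₂Y (products)

Qc = [E]²·[M₂Z]³·[X₂Y]² / ([B]³·[J]) = (1.6)²·(0.012)³·(0.0018)² / ((6.6×10⁻⁴)³·(0.32)) = 0.16
Qc = 0.16 > Kc = 0.047: net reverse reaction.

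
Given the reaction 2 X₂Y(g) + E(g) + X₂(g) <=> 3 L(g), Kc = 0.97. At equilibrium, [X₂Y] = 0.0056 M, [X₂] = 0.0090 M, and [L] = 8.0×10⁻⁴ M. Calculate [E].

[E] = 0.0019 M

At equilibrium, Kc = [L]³ / ([X₂Y]²·[E]·[X₂]) = 0.97.
(8.0×10⁻⁴)³ / ((0.0056)²·([E])·(0.0090)) = 0.97
[E] = 0.00187 = 0.0019 M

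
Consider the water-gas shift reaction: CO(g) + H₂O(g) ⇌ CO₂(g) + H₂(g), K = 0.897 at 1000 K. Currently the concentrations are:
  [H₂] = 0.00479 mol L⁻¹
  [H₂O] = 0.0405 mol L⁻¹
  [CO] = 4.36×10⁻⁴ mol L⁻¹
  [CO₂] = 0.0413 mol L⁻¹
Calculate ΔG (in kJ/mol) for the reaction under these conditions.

ΔG = 21.0 kJ/mol

Q = [CO₂]·[H₂] / ([CO]·[H₂O]) = (0.0413)·(0.00479) / ((4.36×10⁻⁴)·(0.0405)) = 11.2
ΔG = RT ln(Q/K) = (8.314 J mol⁻¹ K⁻¹)(1000 K) × ln(11.2/0.897)
   = (8.314 kJ/mol)(2.525) = 21.0 kJ/mol
ΔG > 0, so the forward reaction is non-spontaneous (proceeds in reverse).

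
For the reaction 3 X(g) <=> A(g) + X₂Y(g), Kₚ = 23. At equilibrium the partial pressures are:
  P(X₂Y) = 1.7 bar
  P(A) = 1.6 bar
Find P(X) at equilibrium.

At equilibrium, Kₚ = P(A)·P(X₂Y) / P(X)³ = 23.
(1.6)·(1.7) / (P(X))³ = 23
P(X)³ = 0.118 ⇒ P(X) = 0.49 bar

P(X) = 0.49 bar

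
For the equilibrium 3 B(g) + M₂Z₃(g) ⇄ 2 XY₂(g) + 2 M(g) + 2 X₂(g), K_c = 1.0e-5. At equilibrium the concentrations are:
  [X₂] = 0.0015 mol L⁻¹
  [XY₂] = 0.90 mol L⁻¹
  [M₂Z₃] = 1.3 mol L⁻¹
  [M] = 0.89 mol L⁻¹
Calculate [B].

At equilibrium, K_c = [XY₂]²·[M]²·[X₂]² / ([B]³·[M₂Z₃]) = 1.0e-5.
(0.90)²·(0.89)²·(0.0015)² / (([B])³·(1.3)) = 1.0e-5
[B]³ = 0.111 ⇒ [B] = 0.48 mol L⁻¹

[B] = 0.48 mol L⁻¹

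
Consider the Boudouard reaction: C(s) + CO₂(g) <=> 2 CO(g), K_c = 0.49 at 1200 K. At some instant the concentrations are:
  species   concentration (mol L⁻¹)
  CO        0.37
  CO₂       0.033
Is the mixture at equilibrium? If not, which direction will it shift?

no; Q > K, reaction proceeds in reverse

(C is a pure solid — omitted from Q_c.)
Q_c = [CO]² / [CO₂] = (0.37)² / (0.033) = 4.1
Q_c = 4.1 > K_c = 0.49: net reverse reaction.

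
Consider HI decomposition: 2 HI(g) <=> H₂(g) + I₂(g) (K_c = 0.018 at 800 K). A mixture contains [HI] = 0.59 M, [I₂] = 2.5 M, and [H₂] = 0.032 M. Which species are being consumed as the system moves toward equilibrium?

H₂, I₂ (products)

Q_c = [H₂]·[I₂] / [HI]² = (0.032)·(2.5) / (0.59)² = 0.23
Q_c = 0.23 > K_c = 0.018: net reverse reaction.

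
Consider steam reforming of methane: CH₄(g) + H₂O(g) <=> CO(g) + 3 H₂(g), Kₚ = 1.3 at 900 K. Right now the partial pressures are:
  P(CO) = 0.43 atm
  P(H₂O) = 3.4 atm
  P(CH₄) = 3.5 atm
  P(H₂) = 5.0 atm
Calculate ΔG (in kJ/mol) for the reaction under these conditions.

Qₚ = P(CO)·P(H₂)³ / (P(CH₄)·P(H₂O)) = (0.43)·(5.0)³ / ((3.5)·(3.4)) = 4.52
ΔG = RT ln(Qₚ/Kₚ) = (8.314 J mol⁻¹ K⁻¹)(900 K) × ln(4.52/1.3)
   = (7.483 kJ/mol)(1.246) = 9.32 kJ/mol
ΔG > 0, so the forward reaction is non-spontaneous (proceeds in reverse).

ΔG = 9.32 kJ/mol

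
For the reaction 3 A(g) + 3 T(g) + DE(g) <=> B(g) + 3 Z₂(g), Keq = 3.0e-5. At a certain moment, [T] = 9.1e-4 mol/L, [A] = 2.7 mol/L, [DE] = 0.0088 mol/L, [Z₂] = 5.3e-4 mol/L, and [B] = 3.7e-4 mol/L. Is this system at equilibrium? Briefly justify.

no; Q > K, reaction proceeds in reverse

Q = [B]·[Z₂]³ / ([A]³·[T]³·[DE]) = (3.7e-4)·(5.3e-4)³ / ((2.7)³·(9.1e-4)³·(0.0088)) = 4.2e-4
Q = 4.2e-4 > Keq = 3.0e-5: net reverse reaction.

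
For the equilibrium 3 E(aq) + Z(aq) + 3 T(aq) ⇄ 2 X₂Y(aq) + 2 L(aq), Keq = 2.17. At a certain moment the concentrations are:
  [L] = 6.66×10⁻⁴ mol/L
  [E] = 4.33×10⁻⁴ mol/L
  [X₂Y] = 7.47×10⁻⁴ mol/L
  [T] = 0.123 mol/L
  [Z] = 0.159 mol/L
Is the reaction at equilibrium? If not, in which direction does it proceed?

Q = [X₂Y]²·[L]² / ([E]³·[Z]·[T]³) = (7.47×10⁻⁴)²·(6.66×10⁻⁴)² / ((4.33×10⁻⁴)³·(0.159)·(0.123)³) = 10.3
Q = 10.3 > Keq = 2.17, so the reverse reaction proceeds.

reverse (toward reactants)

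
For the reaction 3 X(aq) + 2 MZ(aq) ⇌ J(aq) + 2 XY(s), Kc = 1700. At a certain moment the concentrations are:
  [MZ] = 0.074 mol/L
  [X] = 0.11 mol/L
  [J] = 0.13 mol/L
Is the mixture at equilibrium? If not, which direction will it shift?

(XY is a pure solid — omitted from Qc.)
Qc = [J] / ([X]³·[MZ]²) = (0.13) / ((0.11)³·(0.074)²) = 18000
Qc = 18000 > Kc = 1700: net reverse reaction.

no; Q > K, reaction proceeds in reverse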